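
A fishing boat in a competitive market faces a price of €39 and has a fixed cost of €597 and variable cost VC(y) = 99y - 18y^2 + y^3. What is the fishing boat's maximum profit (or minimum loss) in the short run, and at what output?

AVC = 99 - 18y + y^2; min AVC = €18 at y = 9. Since P = €39 ≥ min AVC, the firm produces.
MC = 99 - 36y + 3y^2. Setting P = MC and taking the root on the rising branch gives y* = 10.
TR = 39·10 = 390. TC = 597 + 190 = 787. Profit = 390 − 787 = -€397.
That loss of €397 beats the €597 the firm would lose by shutting down; producing recovers €200 of fixed cost.

Profit = -€397 at y = 10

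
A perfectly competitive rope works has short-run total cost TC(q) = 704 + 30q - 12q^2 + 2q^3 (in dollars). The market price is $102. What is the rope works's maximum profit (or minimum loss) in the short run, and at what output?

AVC = 30 - 12q + 2q^2; min AVC = $12 at q = 3. Since P = $102 ≥ min AVC, the firm produces.
MC = 30 - 24q + 6q^2. Setting P = MC and taking the root on the rising branch gives q* = 6.
TR = 102·6 = 612. TC = 704 + 180 = 884. Profit = 612 − 884 = -$272.
Shutting down would mean losing the fixed cost of $704, so operating at a loss of $272 is better by $432.

Profit = -$272 at q = 6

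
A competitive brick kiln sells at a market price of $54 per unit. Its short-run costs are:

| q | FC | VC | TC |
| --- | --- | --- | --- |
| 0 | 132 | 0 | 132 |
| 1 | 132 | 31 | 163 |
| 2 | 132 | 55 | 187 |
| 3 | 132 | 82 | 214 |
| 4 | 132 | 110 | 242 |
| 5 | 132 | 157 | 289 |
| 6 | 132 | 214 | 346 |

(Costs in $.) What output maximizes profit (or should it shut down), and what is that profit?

Profit at each row (π = 54q − TC): q=0: -132; q=1: -109; q=2: -79; q=3: -52; q=4: -26; q=5: -19; q=6: -22.
Profit is maximized at q = 5. AVC there is 157/5 = $31.40 ≤ P, so producing beats shutting down (which would give -$132).

q = 5; profit = -$19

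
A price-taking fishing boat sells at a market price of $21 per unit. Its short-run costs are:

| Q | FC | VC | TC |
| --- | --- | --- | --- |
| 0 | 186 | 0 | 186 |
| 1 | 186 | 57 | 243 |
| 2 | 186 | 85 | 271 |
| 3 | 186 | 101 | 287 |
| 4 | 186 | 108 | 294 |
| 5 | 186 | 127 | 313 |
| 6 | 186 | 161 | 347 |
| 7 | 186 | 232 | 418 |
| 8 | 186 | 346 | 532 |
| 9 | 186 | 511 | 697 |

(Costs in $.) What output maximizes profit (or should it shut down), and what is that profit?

Q = 0 (shut down); profit = -$186

Compute π = P·Q − TC at each output: Q=0: -186; Q=1: -222; Q=2: -229; Q=3: -224; Q=4: -210; Q=5: -208; Q=6: -221; Q=7: -271; Q=8: -364; Q=9: -508.
Profit is highest at Q = 0. Equivalently, the lowest AVC in the table is 127/5 ≈ $25.40 at Q = 5, and P = $21 falls below it — price never covers variable cost, so the firm shuts down and loses only its fixed cost.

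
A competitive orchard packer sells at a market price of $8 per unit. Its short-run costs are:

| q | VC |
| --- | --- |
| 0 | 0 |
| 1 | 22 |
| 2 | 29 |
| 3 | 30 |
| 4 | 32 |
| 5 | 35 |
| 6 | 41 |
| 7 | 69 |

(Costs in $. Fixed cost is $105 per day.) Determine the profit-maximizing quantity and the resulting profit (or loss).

q = 6; profit = -$98

Compute π = P·q − TC at each output: q=0: -105; q=1: -119; q=2: -118; q=3: -111; q=4: -105; q=5: -100; q=6: -98; q=7: -118.
Profit is maximized at q = 6. AVC there is 41/6 = $6.83 ≤ P, so producing beats shutting down (which would give -$105).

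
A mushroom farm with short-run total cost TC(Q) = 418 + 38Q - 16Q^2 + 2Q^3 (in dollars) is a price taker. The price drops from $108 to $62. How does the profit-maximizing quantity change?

AVC = 38 - 16Q + 2Q^2, minimized at Q = 4 where min AVC = $6. MC = 38 - 32Q + 6Q^2.
With P = $108 above the shutdown price, P = MC gives Q = 7.
At P = $62 ≥ min AVC, set P = MC: Q = 6. The firm stays open but cuts output.

Output falls from 7 to 6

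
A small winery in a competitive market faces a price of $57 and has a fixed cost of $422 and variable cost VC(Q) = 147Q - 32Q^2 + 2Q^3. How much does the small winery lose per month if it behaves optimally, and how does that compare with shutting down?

Profit = -$98 at Q = 9

AVC = 147 - 32Q + 2Q^2 has its minimum $19 at Q = 8; price $57 clears that bar, so the firm operates.
With MC = 147 - 64Q + 6Q^2, P = MC on the upward-sloping part at Q* = 9.
TR = 57·9 = 513. TC = 422 + 189 = 611. Profit = 513 − 611 = -$98.
Shutting down would mean losing the fixed cost of $422, so operating at a loss of $98 is better by $324.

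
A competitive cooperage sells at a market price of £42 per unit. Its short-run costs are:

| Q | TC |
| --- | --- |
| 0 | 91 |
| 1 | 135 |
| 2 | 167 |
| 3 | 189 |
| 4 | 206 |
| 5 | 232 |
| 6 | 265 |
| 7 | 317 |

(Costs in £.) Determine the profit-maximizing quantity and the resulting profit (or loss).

Q = 6; profit = -£13

Tabulate TR − TC: Q=0: -91; Q=1: -93; Q=2: -83; Q=3: -63; Q=4: -38; Q=5: -22; Q=6: -13; Q=7: -23.
Profit is maximized at Q = 6. AVC there is 174/6 = £29 ≤ P, so producing beats shutting down (which would give -£91).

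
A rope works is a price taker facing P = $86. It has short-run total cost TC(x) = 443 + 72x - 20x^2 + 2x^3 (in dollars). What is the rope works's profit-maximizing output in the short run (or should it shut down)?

Produce at x = 7

Strip out fixed cost: VC = 72x - 20x^2 + 2x^3. Then AVC = 72 - 20x + 2x^2 and MC = 72 - 40x + 6x^2.
AVC is minimized where dAVC/dx = -20 + 4x = 0, at x = 5; min AVC = 72 - 20·5 + 2·5^2 = $22.
Because $86 ≥ $22, revenue can cover variable cost; the firm operates.
Set P = MC: 86 = 72 - 40x + 6x^2 → -14 - 40x + 6x^2 = 0. The roots are x = -1/3 and x = 7; the profit-maximizing output is on the rising part of MC, so x* = 7.
Check: AVC at x = 7 is $30 ≤ P, so revenue covers variable cost.
Profit = P·x − TC = 86·7 − 653 = -$51, a loss, but smaller than the $443 fixed cost the firm would lose by shutting down.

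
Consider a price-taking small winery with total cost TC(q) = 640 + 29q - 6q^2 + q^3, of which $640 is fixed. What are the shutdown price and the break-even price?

AVC = 29 - 6q + q^2; minimized at q = 3, giving min AVC = $20. That is the shutdown price.
ATC = 640/q + 29 - 6q + q^2. Setting dATC/dq = −640/q^2 − 6 + 2q = 0 gives q = 8 (since 2·8^3 − 6·8^2 = 640).
min ATC = 640/8 + 29 − 6·8 + 8^2 = $125. That is the break-even price.
Between these two prices the firm operates at a loss; above $125 it earns a profit.

Shutdown price = $20; break-even price = $125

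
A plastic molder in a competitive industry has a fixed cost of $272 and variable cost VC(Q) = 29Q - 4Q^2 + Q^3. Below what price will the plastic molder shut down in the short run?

$25 per unit

Short-run supply begins at min AVC. From VC = 29Q - 4Q^2 + Q^3, AVC = 29 - 4Q + Q^2.
At the minimum of AVC, MC = AVC. MC = 29 - 8Q + 3Q^2; setting MC = AVC gives 2Q^2 - 4Q = 0, so Q = 2. min AVC = 25.
For P < $25 the firm produces nothing.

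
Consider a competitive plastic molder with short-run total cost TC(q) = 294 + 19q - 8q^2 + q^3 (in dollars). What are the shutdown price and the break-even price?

Shutdown price = $3; break-even price = $54

Shutdown price = min AVC. AVC = 19 - 8q + q^2, with vertex at q = 4 and minimum $3.
ATC = 294/q + 19 - 8q + q^2. Setting dATC/dq = −294/q^2 − 8 + 2q = 0 gives q = 7 (since 2·7^3 − 8·7^2 = 294).
min ATC = 294/7 + 19 − 8·7 + 7^2 = $54. That is the break-even price.
Between these two prices the firm operates at a loss; above $54 it earns a profit.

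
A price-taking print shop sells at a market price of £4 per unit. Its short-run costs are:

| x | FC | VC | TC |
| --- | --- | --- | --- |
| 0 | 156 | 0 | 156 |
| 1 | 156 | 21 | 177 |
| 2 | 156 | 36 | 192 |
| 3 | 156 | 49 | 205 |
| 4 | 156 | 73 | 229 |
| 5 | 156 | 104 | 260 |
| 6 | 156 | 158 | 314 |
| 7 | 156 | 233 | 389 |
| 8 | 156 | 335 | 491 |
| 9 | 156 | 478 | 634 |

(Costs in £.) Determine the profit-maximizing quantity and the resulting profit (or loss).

x = 0 (shut down); profit = -£156

Compute π = P·x − TC at each output: x=0: -156; x=1: -173; x=2: -184; x=3: -193; x=4: -213; x=5: -240; x=6: -290; x=7: -361; x=8: -459; x=9: -598.
Profit is highest at x = 0. Equivalently, the lowest AVC in the table is 49/3 ≈ £16.33 at x = 3, and P = £4 falls below it — price never covers variable cost, so the firm shuts down and loses only its fixed cost.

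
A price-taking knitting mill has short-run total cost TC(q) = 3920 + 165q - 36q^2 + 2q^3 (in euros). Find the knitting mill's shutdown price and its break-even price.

Shutdown price = min AVC. AVC = 165 - 36q + 2q^2, with vertex at q = 9 and minimum €3.
ATC = 3920/q + 165 - 36q + 2q^2. Setting dATC/dq = −3920/q^2 − 36 + 4q = 0 gives q = 14 (since 4·14^3 − 36·14^2 = 3920).
min ATC = 3920/14 + 165 − 36·14 + 2·14^2 = €333. That is the break-even price.
For €3 ≤ P < €333 the firm produces at a loss; below €3 it shuts down.

Shutdown price = €3; break-even price = €333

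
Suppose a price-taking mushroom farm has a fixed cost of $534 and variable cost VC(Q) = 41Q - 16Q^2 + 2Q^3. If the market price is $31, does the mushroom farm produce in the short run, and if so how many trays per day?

Produce at Q = 5

Variable cost is VC = 41Q - 16Q^2 + 2Q^3, so AVC = VC/Q = 41 - 16Q + 2Q^2 and MC = dTC/dQ = 41 - 32Q + 6Q^2.
AVC hits its minimum where MC = AVC, at Q = 4, giving min AVC = 41 - 16·4 + 2·4^2 = $9.
P = $31 exceeds min AVC = $9, so the firm stays open.
Solving P = MC: 10 - 32Q + 6Q^2 = 0 ⇒ Q = 1/3 or 5. On the upward-sloping branch, Q* = 5.
Check: AVC at Q = 5 is $11 ≤ P, so revenue covers variable cost.
Profit = P·Q − TC = 31·5 − 589 = -$434, a loss, but smaller than the $534 fixed cost the firm would lose by shutting down.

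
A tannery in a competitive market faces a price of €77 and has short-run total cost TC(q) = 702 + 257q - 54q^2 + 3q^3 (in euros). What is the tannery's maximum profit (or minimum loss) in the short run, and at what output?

Profit = -€102 at q = 10

AVC = 257 - 54q + 3q^2; min AVC = €14 at q = 9. Since P = €77 ≥ min AVC, the firm produces.
MC = 257 - 108q + 9q^2. Setting P = MC and taking the root on the rising branch gives q* = 10.
TR = 77·10 = 770. TC = 702 + 170 = 872. Profit = 770 − 872 = -€102.
By producing, the firm covers all variable cost plus €600 of fixed cost; shutting down would lose the full €702.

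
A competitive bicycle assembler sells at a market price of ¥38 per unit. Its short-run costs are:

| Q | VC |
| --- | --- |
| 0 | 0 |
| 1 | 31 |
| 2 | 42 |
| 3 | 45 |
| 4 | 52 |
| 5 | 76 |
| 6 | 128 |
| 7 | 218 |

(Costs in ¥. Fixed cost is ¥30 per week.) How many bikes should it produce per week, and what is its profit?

Tabulate TR − TC: Q=0: -30; Q=1: -23; Q=2: 4; Q=3: 39; Q=4: 70; Q=5: 84; Q=6: 70; Q=7: 18.
Profit is maximized at Q = 5. AVC there is 76/5 = ¥15.20 ≤ P, so producing beats shutting down (which would give -¥30).

Q = 5; profit = ¥84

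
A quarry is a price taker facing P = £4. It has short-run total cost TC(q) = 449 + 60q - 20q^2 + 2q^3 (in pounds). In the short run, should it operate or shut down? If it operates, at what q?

Strip out fixed cost: VC = 60q - 20q^2 + 2q^3. Then AVC = 60 - 20q + 2q^2 and MC = 60 - 40q + 6q^2.
AVC hits its minimum where MC = AVC, at q = 5, giving min AVC = 60 - 20·5 + 2·5^2 = £10.
With P < min AVC (£4 < £10), every unit sold adds to the loss.
Shutting down limits the loss to fixed cost, £449.

Shut down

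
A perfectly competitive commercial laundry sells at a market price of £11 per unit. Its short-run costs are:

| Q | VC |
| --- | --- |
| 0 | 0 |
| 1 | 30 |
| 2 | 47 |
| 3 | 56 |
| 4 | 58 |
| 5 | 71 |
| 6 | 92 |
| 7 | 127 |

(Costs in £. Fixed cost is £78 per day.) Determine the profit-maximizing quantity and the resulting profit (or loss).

Profit at each row (π = 11Q − TC): Q=0: -78; Q=1: -97; Q=2: -103; Q=3: -101; Q=4: -92; Q=5: -94; Q=6: -104; Q=7: -128.
Profit is highest at Q = 0. Equivalently, the lowest AVC in the table is 71/5 ≈ £14.20 at Q = 5, and P = £11 falls below it — price never covers variable cost, so the firm shuts down and loses only its fixed cost.

Q = 0 (shut down); profit = -£78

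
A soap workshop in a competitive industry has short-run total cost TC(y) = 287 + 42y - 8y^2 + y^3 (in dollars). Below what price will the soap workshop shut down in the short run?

The shutdown price is the minimum of AVC. VC = 42y - 8y^2 + y^3, so AVC = 42 - 8y + y^2.
At the minimum of AVC, MC = AVC. MC = 42 - 16y + 3y^2; setting MC = AVC gives 2y^2 - 8y = 0, so y = 4. min AVC = 26.
The firm shuts down for any P below $26.

$26 per unit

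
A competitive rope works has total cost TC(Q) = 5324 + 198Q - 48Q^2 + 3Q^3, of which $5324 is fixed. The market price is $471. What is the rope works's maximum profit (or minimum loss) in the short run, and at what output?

Profit = -$254 at Q = 13

AVC = 198 - 48Q + 3Q^2 has its minimum $6 at Q = 8; price $471 clears that bar, so the firm operates.
With MC = 198 - 96Q + 9Q^2, P = MC on the upward-sloping part at Q* = 13.
TR = 471·13 = 6123. TC = 5324 + 1053 = 6377. Profit = 6123 − 6377 = -$254.
Shutting down would mean losing the fixed cost of $5324, so operating at a loss of $254 is better by $5070.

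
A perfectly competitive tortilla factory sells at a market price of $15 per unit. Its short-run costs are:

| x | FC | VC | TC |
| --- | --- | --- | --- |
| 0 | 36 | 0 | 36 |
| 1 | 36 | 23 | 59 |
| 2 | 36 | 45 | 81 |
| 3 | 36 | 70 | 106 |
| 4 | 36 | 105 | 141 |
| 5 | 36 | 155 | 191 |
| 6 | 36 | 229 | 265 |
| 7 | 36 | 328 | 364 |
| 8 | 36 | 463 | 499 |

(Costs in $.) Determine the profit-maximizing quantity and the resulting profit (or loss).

Tabulate TR − TC: x=0: -36; x=1: -44; x=2: -51; x=3: -61; x=4: -81; x=5: -116; x=6: -175; x=7: -259; x=8: -379.
Profit is highest at x = 0. Equivalently, the lowest AVC in the table is 45/2 ≈ $22.50 at x = 2, and P = $15 falls below it — price never covers variable cost, so the firm shuts down and loses only its fixed cost.

x = 0 (shut down); profit = -$36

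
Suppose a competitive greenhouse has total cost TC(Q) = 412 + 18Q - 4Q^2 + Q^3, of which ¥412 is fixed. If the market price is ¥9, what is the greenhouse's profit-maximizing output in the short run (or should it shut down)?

From TC, MC = TC'(Q) = 18 - 8Q + 3Q^2 and AVC = VC/Q = 18 - 4Q + Q^2.
The AVC parabola has its vertex at Q = 4/2 = 2, where AVC = 18 - 4·2 + 2^2 = ¥14.
Since P = ¥9 < min AVC = ¥14, price fails to cover variable cost at any output.
Best response: produce nothing and absorb the ¥412 fixed cost.

Shut down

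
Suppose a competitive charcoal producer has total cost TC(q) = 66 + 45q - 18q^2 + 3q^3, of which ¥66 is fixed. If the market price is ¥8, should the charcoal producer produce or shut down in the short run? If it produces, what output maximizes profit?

Shut down

Variable cost is VC = 45q - 18q^2 + 3q^3, so AVC = VC/q = 45 - 18q + 3q^2 and MC = dTC/dq = 45 - 36q + 9q^2.
AVC is minimized where dAVC/dq = -18 + 6q = 0, at q = 3; min AVC = 45 - 18·3 + 3·3^2 = ¥18.
P = ¥8 lies below min AVC = ¥18; no output level covers variable cost.
The firm minimizes its loss by shutting down and losing only its fixed cost of ¥66.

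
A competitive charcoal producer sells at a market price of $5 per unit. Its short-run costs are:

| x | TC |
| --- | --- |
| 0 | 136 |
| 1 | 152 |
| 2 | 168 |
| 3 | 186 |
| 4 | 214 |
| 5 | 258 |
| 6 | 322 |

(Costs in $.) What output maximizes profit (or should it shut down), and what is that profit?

x = 0 (shut down); profit = -$136

Compute π = P·x − TC at each output: x=0: -136; x=1: -147; x=2: -158; x=3: -171; x=4: -194; x=5: -233; x=6: -292.
Profit is highest at x = 0. Equivalently, the lowest AVC in the table is 16/1 ≈ $16 at x = 1, and P = $5 falls below it — price never covers variable cost, so the firm shuts down and loses only its fixed cost.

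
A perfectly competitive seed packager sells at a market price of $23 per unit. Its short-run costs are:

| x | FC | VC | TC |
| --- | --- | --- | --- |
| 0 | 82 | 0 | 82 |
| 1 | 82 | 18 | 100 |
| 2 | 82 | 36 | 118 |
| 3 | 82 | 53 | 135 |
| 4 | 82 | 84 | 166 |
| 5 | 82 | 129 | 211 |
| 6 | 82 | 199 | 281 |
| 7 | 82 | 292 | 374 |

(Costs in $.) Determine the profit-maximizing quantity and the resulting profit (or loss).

Profit at each row (π = 23x − TC): x=0: -82; x=1: -77; x=2: -72; x=3: -66; x=4: -74; x=5: -96; x=6: -143; x=7: -213.
Profit is maximized at x = 3. AVC there is 53/3 = $17.67 ≤ P, so producing beats shutting down (which would give -$82).

x = 3; profit = -$66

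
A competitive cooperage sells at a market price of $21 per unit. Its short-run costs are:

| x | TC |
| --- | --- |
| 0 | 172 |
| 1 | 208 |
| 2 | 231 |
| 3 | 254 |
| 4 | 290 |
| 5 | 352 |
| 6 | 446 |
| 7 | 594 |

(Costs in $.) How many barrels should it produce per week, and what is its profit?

x = 0 (shut down); profit = -$172

Compute π = P·x − TC at each output: x=0: -172; x=1: -187; x=2: -189; x=3: -191; x=4: -206; x=5: -247; x=6: -320; x=7: -447.
Profit is highest at x = 0. Equivalently, the lowest AVC in the table is 82/3 ≈ $27.33 at x = 3, and P = $21 falls below it — price never covers variable cost, so the firm shuts down and loses only its fixed cost.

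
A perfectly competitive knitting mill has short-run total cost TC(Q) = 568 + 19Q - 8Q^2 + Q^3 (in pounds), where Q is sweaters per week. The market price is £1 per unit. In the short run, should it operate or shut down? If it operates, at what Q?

Variable cost is VC = 19Q - 8Q^2 + Q^3, so AVC = VC/Q = 19 - 8Q + Q^2 and MC = dTC/dQ = 19 - 16Q + 3Q^2.
The AVC parabola has its vertex at Q = 8/2 = 4, where AVC = 19 - 8·4 + 4^2 = £3.
Since P = £1 < min AVC = £3, price fails to cover variable cost at any output.
The firm minimizes its loss by shutting down and losing only its fixed cost of £568.

Shut down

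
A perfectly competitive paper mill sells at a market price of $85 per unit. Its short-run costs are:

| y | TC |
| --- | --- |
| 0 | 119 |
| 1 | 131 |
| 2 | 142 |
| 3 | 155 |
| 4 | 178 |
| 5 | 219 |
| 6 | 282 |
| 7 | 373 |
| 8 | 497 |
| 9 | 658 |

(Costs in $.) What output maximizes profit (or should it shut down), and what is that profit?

y = 6; profit = $228

Profit at each row (π = 85y − TC): y=0: -119; y=1: -46; y=2: 28; y=3: 100; y=4: 162; y=5: 206; y=6: 228; y=7: 222; y=8: 183; y=9: 107.
Profit is maximized at y = 6. AVC there is 163/6 = $27.17 ≤ P, so producing beats shutting down (which would give -$119).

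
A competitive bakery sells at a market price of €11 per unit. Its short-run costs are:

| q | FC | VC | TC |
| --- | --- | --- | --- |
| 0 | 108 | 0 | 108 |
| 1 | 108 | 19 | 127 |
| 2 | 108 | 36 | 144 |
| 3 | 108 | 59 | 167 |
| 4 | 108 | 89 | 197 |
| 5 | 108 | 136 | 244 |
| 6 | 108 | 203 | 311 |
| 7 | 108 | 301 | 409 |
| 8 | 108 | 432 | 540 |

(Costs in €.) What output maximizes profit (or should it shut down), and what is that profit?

q = 0 (shut down); profit = -€108

Profit at each row (π = 11q − TC): q=0: -108; q=1: -116; q=2: -122; q=3: -134; q=4: -153; q=5: -189; q=6: -245; q=7: -332; q=8: -452.
Profit is highest at q = 0. Equivalently, the lowest AVC in the table is 36/2 ≈ €18 at q = 2, and P = €11 falls below it — price never covers variable cost, so the firm shuts down and loses only its fixed cost.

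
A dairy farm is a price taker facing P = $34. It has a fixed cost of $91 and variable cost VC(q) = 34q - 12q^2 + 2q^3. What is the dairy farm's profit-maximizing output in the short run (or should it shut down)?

Produce at q = 4

Strip out fixed cost: VC = 34q - 12q^2 + 2q^3. Then AVC = 34 - 12q + 2q^2 and MC = 34 - 24q + 6q^2.
AVC is minimized where dAVC/dq = -12 + 4q = 0, at q = 3; min AVC = 34 - 12·3 + 2·3^2 = $16.
P = $34 exceeds min AVC = $16, so the firm stays open.
Set P = MC: 34 = 34 - 24q + 6q^2 → -24q + 6q^2 = 0. The roots are q = 0 and q = 4; the profit-maximizing output is on the rising part of MC, so q* = 4.
Check: AVC at q = 4 is $18 ≤ P, so revenue covers variable cost.
Profit = P·q − TC = 34·4 − 163 = -$27, a loss, but smaller than the $91 fixed cost the firm would lose by shutting down.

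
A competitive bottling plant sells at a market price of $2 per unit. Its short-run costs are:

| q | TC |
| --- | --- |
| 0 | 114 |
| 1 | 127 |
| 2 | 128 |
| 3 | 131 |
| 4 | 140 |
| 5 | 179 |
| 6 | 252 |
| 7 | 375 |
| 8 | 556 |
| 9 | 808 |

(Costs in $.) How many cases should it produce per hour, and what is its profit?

q = 0 (shut down); profit = -$114

Tabulate TR − TC: q=0: -114; q=1: -125; q=2: -124; q=3: -125; q=4: -132; q=5: -169; q=6: -240; q=7: -361; q=8: -540; q=9: -790.
Profit is highest at q = 0. Equivalently, the lowest AVC in the table is 17/3 ≈ $5.67 at q = 3, and P = $2 falls below it — price never covers variable cost, so the firm shuts down and loses only its fixed cost.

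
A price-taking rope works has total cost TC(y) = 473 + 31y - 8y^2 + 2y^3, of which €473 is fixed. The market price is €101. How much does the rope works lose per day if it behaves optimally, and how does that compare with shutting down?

Profit = -€173 at y = 5

AVC = 31 - 8y + 2y^2 has its minimum €23 at y = 2; price €101 clears that bar, so the firm operates.
MC = 31 - 16y + 6y^2. Setting P = MC and taking the root on the rising branch gives y* = 5.
TR = 101·5 = 505. TC = 473 + 205 = 678. Profit = 505 − 678 = -€173.
Shutting down would mean losing the fixed cost of €473, so operating at a loss of €173 is better by €300.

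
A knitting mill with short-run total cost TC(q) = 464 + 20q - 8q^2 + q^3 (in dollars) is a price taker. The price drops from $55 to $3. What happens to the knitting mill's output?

Output falls from 7 to 0 (the firm shuts down)

MC = 20 - 16q + 3q^2; the shutdown threshold is min AVC = $4 (at q = 4).
With P = $55 above the shutdown price, P = MC gives q = 7.
At P = $3 < min AVC = $4, price no longer covers variable cost at any output, so the firm shuts down: q = 0.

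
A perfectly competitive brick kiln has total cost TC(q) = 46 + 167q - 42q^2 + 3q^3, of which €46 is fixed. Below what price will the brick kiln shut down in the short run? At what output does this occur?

The firm shuts down when price falls below the minimum of average variable cost. AVC = VC/q = 167 - 42q + 3q^2.
At the minimum of AVC, MC = AVC. MC = 167 - 84q + 9q^2; setting MC = AVC gives 6q^2 - 42q = 0, so q = 7. min AVC = 20.
The firm shuts down for any P below €20.

€20 per unit, at q = 7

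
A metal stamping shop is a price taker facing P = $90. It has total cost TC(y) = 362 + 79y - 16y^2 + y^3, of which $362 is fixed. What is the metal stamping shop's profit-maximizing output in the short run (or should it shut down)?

Variable cost is VC = 79y - 16y^2 + y^3, so AVC = VC/y = 79 - 16y + y^2 and MC = dTC/dy = 79 - 32y + 3y^2.
AVC is minimized where dAVC/dy = -16 + 2y = 0, at y = 8; min AVC = 79 - 16·8 + 8^2 = $15.
Since P = $90 ≥ min AVC = $15, price covers variable cost and the firm should produce.
Set P = MC: 90 = 79 - 32y + 3y^2 → -11 - 32y + 3y^2 = 0. The roots are y = -1/3 and y = 11; the profit-maximizing output is on the rising part of MC, so y* = 11.
Check: AVC at y = 11 is $24 ≤ P, so revenue covers variable cost.
Profit = P·y − TC = 90·11 − 626 = $364.

Produce at y = 11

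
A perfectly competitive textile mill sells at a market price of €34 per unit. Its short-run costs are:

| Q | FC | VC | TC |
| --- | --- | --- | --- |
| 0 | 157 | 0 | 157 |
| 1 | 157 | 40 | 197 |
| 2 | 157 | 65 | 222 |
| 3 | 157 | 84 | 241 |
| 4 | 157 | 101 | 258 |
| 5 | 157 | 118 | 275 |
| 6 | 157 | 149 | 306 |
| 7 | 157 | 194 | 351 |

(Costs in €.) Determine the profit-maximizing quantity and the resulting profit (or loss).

Q = 6; profit = -€102

Tabulate TR − TC: Q=0: -157; Q=1: -163; Q=2: -154; Q=3: -139; Q=4: -122; Q=5: -105; Q=6: -102; Q=7: -113.
Profit is maximized at Q = 6. AVC there is 149/6 = €24.83 ≤ P, so producing beats shutting down (which would give -€157).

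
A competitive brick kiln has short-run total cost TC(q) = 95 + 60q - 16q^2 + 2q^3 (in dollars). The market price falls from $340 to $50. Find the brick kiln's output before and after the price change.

Output falls from 10 to 5

MC = 60 - 32q + 6q^2; the shutdown threshold is min AVC = $28 (at q = 4).
At P = $340 ≥ min AVC, set P = MC on the rising branch: q = 10.
At P = $50 ≥ min AVC, set P = MC: q = 5. The firm stays open but cuts output.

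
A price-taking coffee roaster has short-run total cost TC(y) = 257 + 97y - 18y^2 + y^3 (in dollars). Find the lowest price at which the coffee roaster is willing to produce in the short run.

$16 per unit

Short-run supply begins at min AVC. From VC = 97y - 18y^2 + y^3, AVC = 97 - 18y + y^2.
dAVC/dy = -18 + 2y = 0 gives y = 9. min AVC = 97 - 18·9 + 9^2 = 16.
For P < $16 the firm produces nothing.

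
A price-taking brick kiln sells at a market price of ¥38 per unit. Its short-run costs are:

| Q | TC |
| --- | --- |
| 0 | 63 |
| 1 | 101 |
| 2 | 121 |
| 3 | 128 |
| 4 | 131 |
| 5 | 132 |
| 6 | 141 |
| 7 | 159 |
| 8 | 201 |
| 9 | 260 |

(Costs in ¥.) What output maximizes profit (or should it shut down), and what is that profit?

Q = 7; profit = ¥107

Compute π = P·Q − TC at each output: Q=0: -63; Q=1: -63; Q=2: -45; Q=3: -14; Q=4: 21; Q=5: 58; Q=6: 87; Q=7: 107; Q=8: 103; Q=9: 82.
Profit is maximized at Q = 7. AVC there is 96/7 = ¥13.71 ≤ P, so producing beats shutting down (which would give -¥63).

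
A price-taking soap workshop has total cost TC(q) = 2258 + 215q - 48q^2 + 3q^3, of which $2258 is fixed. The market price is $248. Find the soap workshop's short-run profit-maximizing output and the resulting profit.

Profit = -$80 at q = 11

AVC = 215 - 48q + 3q^2; min AVC = $23 at q = 8. Since P = $248 ≥ min AVC, the firm produces.
MC = 215 - 96q + 9q^2. Setting P = MC and taking the root on the rising branch gives q* = 11.
TR = 248·11 = 2728. TC = 2258 + 550 = 2808. Profit = 2728 − 2808 = -$80.
That loss of $80 beats the $2258 the firm would lose by shutting down; producing recovers $2178 of fixed cost.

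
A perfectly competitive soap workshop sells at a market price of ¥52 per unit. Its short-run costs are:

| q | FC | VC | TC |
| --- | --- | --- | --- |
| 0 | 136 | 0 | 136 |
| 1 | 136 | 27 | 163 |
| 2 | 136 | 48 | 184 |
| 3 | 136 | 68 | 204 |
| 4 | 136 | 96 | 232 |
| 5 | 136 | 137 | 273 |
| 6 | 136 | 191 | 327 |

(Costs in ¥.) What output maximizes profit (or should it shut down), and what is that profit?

q = 5; profit = -¥13

Compute π = P·q − TC at each output: q=0: -136; q=1: -111; q=2: -80; q=3: -48; q=4: -24; q=5: -13; q=6: -15.
Profit is maximized at q = 5. AVC there is 137/5 = ¥27.40 ≤ P, so producing beats shutting down (which would give -¥136).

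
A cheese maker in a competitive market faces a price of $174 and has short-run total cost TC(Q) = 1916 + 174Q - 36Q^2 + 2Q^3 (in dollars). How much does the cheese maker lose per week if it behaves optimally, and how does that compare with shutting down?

AVC = 174 - 36Q + 2Q^2 has its minimum $12 at Q = 9; price $174 clears that bar, so the firm operates.
MC = 174 - 72Q + 6Q^2. Setting P = MC and taking the root on the rising branch gives Q* = 12.
TR = 174·12 = 2088. TC = 1916 + 360 = 2276. Profit = 2088 − 2276 = -$188.
Shutting down would mean losing the fixed cost of $1916, so operating at a loss of $188 is better by $1728.

Profit = -$188 at Q = 12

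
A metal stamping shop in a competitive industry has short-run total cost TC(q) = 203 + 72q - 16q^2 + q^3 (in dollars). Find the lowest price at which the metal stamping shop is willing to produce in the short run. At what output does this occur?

The shutdown price is the minimum of AVC. VC = 72q - 16q^2 + q^3, so AVC = 72 - 16q + q^2.
At the minimum of AVC, MC = AVC. MC = 72 - 32q + 3q^2; setting MC = AVC gives 2q^2 - 16q = 0, so q = 8. min AVC = 8.
So the shutdown price is $8.

$8 per unit, at q = 8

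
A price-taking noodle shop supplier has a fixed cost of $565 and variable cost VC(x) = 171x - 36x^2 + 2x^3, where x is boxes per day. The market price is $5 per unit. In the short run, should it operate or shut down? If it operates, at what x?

Shut down

Variable cost is VC = 171x - 36x^2 + 2x^3, so AVC = VC/x = 171 - 36x + 2x^2 and MC = dTC/dx = 171 - 72x + 6x^2.
The AVC parabola has its vertex at x = 36/4 = 9, where AVC = 171 - 36·9 + 2·9^2 = $9.
Since P = $5 < min AVC = $9, price fails to cover variable cost at any output.
The firm minimizes its loss by shutting down and losing only its fixed cost of $565.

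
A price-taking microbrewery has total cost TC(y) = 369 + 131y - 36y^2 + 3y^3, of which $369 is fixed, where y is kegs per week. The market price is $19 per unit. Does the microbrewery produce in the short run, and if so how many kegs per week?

Shut down

From TC, MC = TC'(y) = 131 - 72y + 9y^2 and AVC = VC/y = 131 - 36y + 3y^2.
The AVC parabola has its vertex at y = 36/6 = 6, where AVC = 131 - 36·6 + 3·6^2 = $23.
P = $19 lies below min AVC = $23; no output level covers variable cost.
Shutting down limits the loss to fixed cost, $369.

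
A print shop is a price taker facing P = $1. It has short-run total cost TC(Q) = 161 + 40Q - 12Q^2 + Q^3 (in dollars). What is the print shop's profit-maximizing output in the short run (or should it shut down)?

From TC, MC = TC'(Q) = 40 - 24Q + 3Q^2 and AVC = VC/Q = 40 - 12Q + Q^2.
The AVC parabola has its vertex at Q = 12/2 = 6, where AVC = 40 - 12·6 + 6^2 = $4.
With P < min AVC ($1 < $4), every unit sold adds to the loss.
Shutting down limits the loss to fixed cost, $161.

Shut down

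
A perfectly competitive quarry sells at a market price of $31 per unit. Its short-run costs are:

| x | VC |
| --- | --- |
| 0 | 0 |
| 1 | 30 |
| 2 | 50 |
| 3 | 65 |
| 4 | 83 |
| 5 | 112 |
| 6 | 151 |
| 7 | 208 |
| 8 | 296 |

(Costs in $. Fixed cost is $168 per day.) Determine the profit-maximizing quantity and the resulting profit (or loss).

Compute π = P·x − TC at each output: x=0: -168; x=1: -167; x=2: -156; x=3: -140; x=4: -127; x=5: -125; x=6: -133; x=7: -159; x=8: -216.
Profit is maximized at x = 5. AVC there is 112/5 = $22.40 ≤ P, so producing beats shutting down (which would give -$168).

x = 5; profit = -$125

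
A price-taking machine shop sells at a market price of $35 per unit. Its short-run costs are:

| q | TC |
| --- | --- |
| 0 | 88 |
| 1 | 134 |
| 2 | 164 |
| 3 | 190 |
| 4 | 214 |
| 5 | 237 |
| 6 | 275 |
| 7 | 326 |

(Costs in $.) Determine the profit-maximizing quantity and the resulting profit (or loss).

q = 5; profit = -$62

Profit at each row (π = 35q − TC): q=0: -88; q=1: -99; q=2: -94; q=3: -85; q=4: -74; q=5: -62; q=6: -65; q=7: -81.
Profit is maximized at q = 5. AVC there is 149/5 = $29.80 ≤ P, so producing beats shutting down (which would give -$88).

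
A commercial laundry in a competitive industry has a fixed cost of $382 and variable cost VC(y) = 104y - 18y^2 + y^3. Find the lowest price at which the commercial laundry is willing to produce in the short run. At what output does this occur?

The firm shuts down when price falls below the minimum of average variable cost. AVC = VC/y = 104 - 18y + y^2.
At the minimum of AVC, MC = AVC. MC = 104 - 36y + 3y^2; setting MC = AVC gives 2y^2 - 18y = 0, so y = 9. min AVC = 23.
For P < $23 the firm produces nothing.

$23 per unit, at y = 9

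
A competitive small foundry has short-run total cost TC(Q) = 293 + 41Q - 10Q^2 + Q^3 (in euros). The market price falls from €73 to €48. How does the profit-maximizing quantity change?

MC = 41 - 20Q + 3Q^2; the shutdown threshold is min AVC = €16 (at Q = 5).
With P = €73 above the shutdown price, P = MC gives Q = 8.
At P = €48 ≥ min AVC, set P = MC: Q = 7. The firm stays open but cuts output.

Output falls from 8 to 7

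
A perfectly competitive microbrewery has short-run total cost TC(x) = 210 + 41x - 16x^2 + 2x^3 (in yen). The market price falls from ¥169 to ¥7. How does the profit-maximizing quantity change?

Output falls from 8 to 0 (the firm shuts down)

MC = 41 - 32x + 6x^2; the shutdown threshold is min AVC = ¥9 (at x = 4).
At P = ¥169 ≥ min AVC, set P = MC on the rising branch: x = 8.
At P = ¥7 < min AVC = ¥9, price no longer covers variable cost at any output, so the firm shuts down: x = 0.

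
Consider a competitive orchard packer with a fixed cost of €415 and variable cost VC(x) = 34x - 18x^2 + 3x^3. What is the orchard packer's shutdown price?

The firm shuts down when price falls below the minimum of average variable cost. AVC = VC/x = 34 - 18x + 3x^2.
dAVC/dx = -18 + 6x = 0 gives x = 3. min AVC = 34 - 18·3 + 3·3^2 = 7.
So the shutdown price is €7.

€7 per unit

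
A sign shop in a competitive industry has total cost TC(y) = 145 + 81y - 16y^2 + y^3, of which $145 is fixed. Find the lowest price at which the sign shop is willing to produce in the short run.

Short-run supply begins at min AVC. From VC = 81y - 16y^2 + y^3, AVC = 81 - 16y + y^2.
dAVC/dy = -16 + 2y = 0 gives y = 8. min AVC = 81 - 16·8 + 8^2 = 17.
The firm shuts down for any P below $17.

$17 per unit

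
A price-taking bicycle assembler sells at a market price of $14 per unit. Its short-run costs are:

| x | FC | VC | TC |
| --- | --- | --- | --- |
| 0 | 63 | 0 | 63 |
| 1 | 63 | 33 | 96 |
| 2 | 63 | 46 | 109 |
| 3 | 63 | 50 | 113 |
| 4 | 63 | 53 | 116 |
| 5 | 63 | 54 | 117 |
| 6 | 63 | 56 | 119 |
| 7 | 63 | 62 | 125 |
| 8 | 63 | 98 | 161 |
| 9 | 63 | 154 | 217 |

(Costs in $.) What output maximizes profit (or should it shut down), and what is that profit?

x = 7; profit = -$27

Tabulate TR − TC: x=0: -63; x=1: -82; x=2: -81; x=3: -71; x=4: -60; x=5: -47; x=6: -35; x=7: -27; x=8: -49; x=9: -91.
Profit is maximized at x = 7. AVC there is 62/7 = $8.86 ≤ P, so producing beats shutting down (which would give -$63).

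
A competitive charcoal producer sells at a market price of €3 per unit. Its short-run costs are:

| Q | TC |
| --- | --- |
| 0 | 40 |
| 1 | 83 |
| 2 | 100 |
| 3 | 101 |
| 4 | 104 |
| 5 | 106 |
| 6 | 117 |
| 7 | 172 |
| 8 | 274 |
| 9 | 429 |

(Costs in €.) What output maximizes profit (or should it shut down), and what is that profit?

Q = 0 (shut down); profit = -€40

Compute π = P·Q − TC at each output: Q=0: -40; Q=1: -80; Q=2: -94; Q=3: -92; Q=4: -92; Q=5: -91; Q=6: -99; Q=7: -151; Q=8: -250; Q=9: -402.
Profit is highest at Q = 0. Equivalently, the lowest AVC in the table is 77/6 ≈ €12.83 at Q = 6, and P = €3 falls below it — price never covers variable cost, so the firm shuts down and loses only its fixed cost.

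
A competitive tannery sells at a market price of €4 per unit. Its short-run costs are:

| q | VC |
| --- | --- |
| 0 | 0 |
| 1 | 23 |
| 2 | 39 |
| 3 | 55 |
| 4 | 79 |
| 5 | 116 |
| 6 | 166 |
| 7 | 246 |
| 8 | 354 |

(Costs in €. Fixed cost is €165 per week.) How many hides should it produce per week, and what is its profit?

Profit at each row (π = 4q − TC): q=0: -165; q=1: -184; q=2: -196; q=3: -208; q=4: -228; q=5: -261; q=6: -307; q=7: -383; q=8: -487.
Profit is highest at q = 0. Equivalently, the lowest AVC in the table is 55/3 ≈ €18.33 at q = 3, and P = €4 falls below it — price never covers variable cost, so the firm shuts down and loses only its fixed cost.

q = 0 (shut down); profit = -€165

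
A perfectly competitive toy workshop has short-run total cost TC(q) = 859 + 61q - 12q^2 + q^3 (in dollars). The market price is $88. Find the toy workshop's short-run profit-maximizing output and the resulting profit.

AVC = 61 - 12q + q^2 has its minimum $25 at q = 6; price $88 clears that bar, so the firm operates.
MC = 61 - 24q + 3q^2. Setting P = MC and taking the root on the rising branch gives q* = 9.
TR = 88·9 = 792. TC = 859 + 306 = 1165. Profit = 792 − 1165 = -$373.
Shutting down would mean losing the fixed cost of $859, so operating at a loss of $373 is better by $486.

Profit = -$373 at q = 9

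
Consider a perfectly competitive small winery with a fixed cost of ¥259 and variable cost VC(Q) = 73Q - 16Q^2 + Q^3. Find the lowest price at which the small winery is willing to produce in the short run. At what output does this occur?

¥9 per unit, at Q = 8

The shutdown price is the minimum of AVC. VC = 73Q - 16Q^2 + Q^3, so AVC = 73 - 16Q + Q^2.
At the minimum of AVC, MC = AVC. MC = 73 - 32Q + 3Q^2; setting MC = AVC gives 2Q^2 - 16Q = 0, so Q = 8. min AVC = 9.
So the shutdown price is ¥9.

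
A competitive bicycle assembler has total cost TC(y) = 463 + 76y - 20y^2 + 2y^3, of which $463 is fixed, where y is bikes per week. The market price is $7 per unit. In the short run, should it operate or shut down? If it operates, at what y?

Strip out fixed cost: VC = 76y - 20y^2 + 2y^3. Then AVC = 76 - 20y + 2y^2 and MC = 76 - 40y + 6y^2.
AVC hits its minimum where MC = AVC, at y = 5, giving min AVC = 76 - 20·5 + 2·5^2 = $26.
With P < min AVC ($7 < $26), every unit sold adds to the loss.
Best response: produce nothing and absorb the $463 fixed cost.

Shut down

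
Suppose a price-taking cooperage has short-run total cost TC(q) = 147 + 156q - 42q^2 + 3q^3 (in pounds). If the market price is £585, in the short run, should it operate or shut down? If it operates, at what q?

From TC, MC = TC'(q) = 156 - 84q + 9q^2 and AVC = VC/q = 156 - 42q + 3q^2.
AVC hits its minimum where MC = AVC, at q = 7, giving min AVC = 156 - 42·7 + 3·7^2 = £9.
Since P = £585 ≥ min AVC = £9, price covers variable cost and the firm should produce.
Set P = MC: 585 = 156 - 84q + 9q^2 → -429 - 84q + 9q^2 = 0. The roots are q = -11/3 and q = 13; the profit-maximizing output is on the rising part of MC, so q* = 13.
Check: AVC at q = 13 is £117 ≤ P, so revenue covers variable cost.
Profit = P·q − TC = 585·13 − 1668 = £5937.

Produce at q = 13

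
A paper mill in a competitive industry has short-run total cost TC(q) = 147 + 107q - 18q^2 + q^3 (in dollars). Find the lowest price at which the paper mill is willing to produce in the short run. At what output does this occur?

$26 per unit, at q = 9

The firm shuts down when price falls below the minimum of average variable cost. AVC = VC/q = 107 - 18q + q^2.
dAVC/dq = -18 + 2q = 0 gives q = 9. min AVC = 107 - 18·9 + 9^2 = 26.
So the shutdown price is $26.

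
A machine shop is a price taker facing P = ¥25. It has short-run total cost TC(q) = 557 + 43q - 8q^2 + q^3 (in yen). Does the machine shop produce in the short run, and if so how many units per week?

Shut down

Strip out fixed cost: VC = 43q - 8q^2 + q^3. Then AVC = 43 - 8q + q^2 and MC = 43 - 16q + 3q^2.
The AVC parabola has its vertex at q = 8/2 = 4, where AVC = 43 - 8·4 + 4^2 = ¥27.
Since P = ¥25 < min AVC = ¥27, price fails to cover variable cost at any output.
Best response: produce nothing and absorb the ¥557 fixed cost.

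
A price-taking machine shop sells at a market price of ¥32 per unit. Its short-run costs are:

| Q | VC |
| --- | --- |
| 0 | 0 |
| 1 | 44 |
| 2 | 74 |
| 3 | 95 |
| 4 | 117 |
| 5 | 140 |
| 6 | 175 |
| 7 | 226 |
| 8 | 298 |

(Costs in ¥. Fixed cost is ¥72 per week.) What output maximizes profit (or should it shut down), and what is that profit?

Q = 5; profit = -¥52

Profit at each row (π = 32Q − TC): Q=0: -72; Q=1: -84; Q=2: -82; Q=3: -71; Q=4: -61; Q=5: -52; Q=6: -55; Q=7: -74; Q=8: -114.
Profit is maximized at Q = 5. AVC there is 140/5 = ¥28 ≤ P, so producing beats shutting down (which would give -¥72).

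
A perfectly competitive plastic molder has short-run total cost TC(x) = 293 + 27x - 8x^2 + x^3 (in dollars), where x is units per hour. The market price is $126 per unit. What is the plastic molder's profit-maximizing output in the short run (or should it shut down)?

Produce at x = 9

From TC, MC = TC'(x) = 27 - 16x + 3x^2 and AVC = VC/x = 27 - 8x + x^2.
AVC hits its minimum where MC = AVC, at x = 4, giving min AVC = 27 - 8·4 + 4^2 = $11.
Since P = $126 ≥ min AVC = $11, price covers variable cost and the firm should produce.
Solving P = MC: -99 - 16x + 3x^2 = 0 ⇒ x = -11/3 or 9. On the upward-sloping branch, x* = 9.
Check: AVC at x = 9 is $36 ≤ P, so revenue covers variable cost.
Profit = P·x − TC = 126·9 − 617 = $517.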